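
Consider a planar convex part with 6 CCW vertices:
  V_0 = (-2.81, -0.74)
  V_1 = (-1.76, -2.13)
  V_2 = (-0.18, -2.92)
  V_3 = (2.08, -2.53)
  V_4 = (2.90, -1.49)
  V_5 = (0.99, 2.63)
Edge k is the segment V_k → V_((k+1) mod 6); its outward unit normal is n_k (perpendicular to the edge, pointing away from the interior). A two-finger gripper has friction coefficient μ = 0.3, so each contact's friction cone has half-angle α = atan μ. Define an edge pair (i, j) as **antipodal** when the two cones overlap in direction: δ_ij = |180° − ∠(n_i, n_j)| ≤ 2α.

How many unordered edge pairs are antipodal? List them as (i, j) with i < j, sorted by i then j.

α = atan 0.3 = 16.70°;  2α = 33.40°
n_0 = (-0.7979, -0.6028)
n_1 = (-0.4472, -0.8944)
n_2 = (+0.1701, -0.9854)
n_3 = (+0.7853, -0.6192)
n_4 = (+0.9072, +0.4206)
n_5 = (-0.6635, +0.7482)
  (0,1): δ = 153.63°  ·
  (0,2): δ = 117.28°  ·
  (0,3): δ = 75.32°  ·
  (0,4): δ = 12.20°  ✓
  (0,5): δ = 94.50°  ·
  (1,2): δ = 143.64°  ·
  (1,3): δ = 101.69°  ·
  (1,4): δ = 38.56°  ·
  (1,5): δ = 68.13°  ·
  (2,3): δ = 138.05°  ·
  (2,4): δ = 74.92°  ·
  (2,5): δ = 31.78°  ✓
  (3,4): δ = 116.87°  ·
  (3,5): δ = 10.18°  ✓
  (4,5): δ = 73.30°  ·
antipodal pairs: 3

count = 3; pairs: (0,4), (2,5), (3,5)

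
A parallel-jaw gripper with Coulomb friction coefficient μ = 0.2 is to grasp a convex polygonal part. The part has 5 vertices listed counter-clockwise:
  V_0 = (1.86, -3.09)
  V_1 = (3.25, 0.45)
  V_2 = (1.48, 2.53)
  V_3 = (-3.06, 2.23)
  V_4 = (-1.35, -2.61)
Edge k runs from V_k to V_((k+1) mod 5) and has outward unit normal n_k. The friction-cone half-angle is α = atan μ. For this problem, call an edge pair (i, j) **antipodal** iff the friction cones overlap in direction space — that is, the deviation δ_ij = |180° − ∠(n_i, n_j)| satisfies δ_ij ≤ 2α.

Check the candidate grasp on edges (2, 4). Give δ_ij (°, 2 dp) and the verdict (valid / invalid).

δ = 12.29°, valid

α = atan 0.2 = 11.31°;  2α = 22.62°
edge 2: e_2 = (-4.54, -0.30);  n_2 = (-0.0659, +0.9978)
edge 4: e_4 = (+3.21, -0.48);  n_4 = (-0.1479, -0.9890)
∠(n_2, n_4) = 167.71°
δ = |180° − 167.71°| = 12.29°
12.29° ≤ 2α = 22.62°  →  valid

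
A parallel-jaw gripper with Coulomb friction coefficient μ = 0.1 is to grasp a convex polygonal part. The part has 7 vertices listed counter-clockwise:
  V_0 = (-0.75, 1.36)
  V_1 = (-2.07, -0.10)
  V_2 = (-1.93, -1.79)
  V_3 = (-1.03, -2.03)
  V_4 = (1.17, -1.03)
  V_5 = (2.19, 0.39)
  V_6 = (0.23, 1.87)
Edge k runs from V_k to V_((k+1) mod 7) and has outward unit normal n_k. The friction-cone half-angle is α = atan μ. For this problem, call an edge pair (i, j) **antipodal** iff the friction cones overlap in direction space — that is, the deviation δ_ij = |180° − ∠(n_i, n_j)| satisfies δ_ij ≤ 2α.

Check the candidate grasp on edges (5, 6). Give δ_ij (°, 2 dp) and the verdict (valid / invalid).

δ = 115.45°, invalid

α = atan 0.1 = 5.71°;  2α = 11.42°
edge 5: e_5 = (-1.96, +1.48);  n_5 = (+0.6026, +0.7980)
edge 6: e_6 = (-0.98, -0.51);  n_6 = (-0.4616, +0.8871)
∠(n_5, n_6) = 64.55°
δ = |180° − 64.55°| = 115.45°
115.45° > 2α = 11.42°  →  invalid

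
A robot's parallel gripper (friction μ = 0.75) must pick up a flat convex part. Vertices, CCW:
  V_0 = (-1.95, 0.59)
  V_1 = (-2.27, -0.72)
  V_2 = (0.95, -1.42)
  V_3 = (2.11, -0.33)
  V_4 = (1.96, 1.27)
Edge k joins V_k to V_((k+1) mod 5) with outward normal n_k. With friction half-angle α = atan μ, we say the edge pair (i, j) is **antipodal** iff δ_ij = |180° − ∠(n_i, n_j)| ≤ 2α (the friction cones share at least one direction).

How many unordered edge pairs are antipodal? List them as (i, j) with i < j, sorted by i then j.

α = atan 0.75 = 36.87°;  2α = 73.74°
n_0 = (-0.9714, +0.2373)
n_1 = (-0.2124, -0.9772)
n_2 = (+0.6848, -0.7288)
n_3 = (+0.9956, +0.0933)
n_4 = (-0.1713, +0.9852)
  (0,1): δ = 88.54°  ·
  (0,2): δ = 33.05°  ✓
  (0,3): δ = 19.08°  ✓
  (0,4): δ = 113.59°  ·
  (1,2): δ = 124.52°  ·
  (1,3): δ = 72.38°  ✓
  (1,4): δ = 22.13°  ✓
  (2,3): δ = 127.86°  ·
  (2,4): δ = 33.35°  ✓
  (3,4): δ = 85.49°  ·
antipodal pairs: 5

count = 5; pairs: (0,2), (0,3), (1,3), (1,4), (2,4)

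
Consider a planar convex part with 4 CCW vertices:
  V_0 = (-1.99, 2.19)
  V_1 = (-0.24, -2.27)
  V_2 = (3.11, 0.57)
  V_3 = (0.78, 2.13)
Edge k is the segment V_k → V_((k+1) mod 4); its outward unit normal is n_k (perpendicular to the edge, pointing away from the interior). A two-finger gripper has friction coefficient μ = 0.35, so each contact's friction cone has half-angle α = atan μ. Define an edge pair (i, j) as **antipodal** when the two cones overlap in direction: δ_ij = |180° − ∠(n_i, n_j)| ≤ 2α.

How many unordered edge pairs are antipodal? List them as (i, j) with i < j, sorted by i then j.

α = atan 0.35 = 19.29°;  2α = 38.58°
n_0 = (-0.9309, -0.3653)
n_1 = (+0.6467, -0.7628)
n_2 = (+0.5563, +0.8310)
n_3 = (+0.0217, +0.9998)
  (0,1): δ = 71.13°  ·
  (0,2): δ = 34.77°  ✓
  (0,3): δ = 67.34°  ·
  (1,2): δ = 74.09°  ·
  (1,3): δ = 41.53°  ·
  (2,3): δ = 147.44°  ·
antipodal pairs: 1

count = 1; pairs: (0,2)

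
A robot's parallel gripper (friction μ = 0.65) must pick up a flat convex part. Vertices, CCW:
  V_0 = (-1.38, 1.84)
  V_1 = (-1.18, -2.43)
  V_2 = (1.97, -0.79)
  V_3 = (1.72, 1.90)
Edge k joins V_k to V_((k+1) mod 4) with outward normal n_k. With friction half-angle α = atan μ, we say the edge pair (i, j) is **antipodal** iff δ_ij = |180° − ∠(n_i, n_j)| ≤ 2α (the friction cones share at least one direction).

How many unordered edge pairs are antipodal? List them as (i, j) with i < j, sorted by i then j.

count = 3; pairs: (0,1), (0,2), (1,3)

α = atan 0.65 = 33.02°;  2α = 66.05°
n_0 = (-0.9989, -0.0468)
n_1 = (+0.4618, -0.8870)
n_2 = (+0.9957, +0.0925)
n_3 = (-0.0194, +0.9998)
  (0,1): δ = 65.18°  ✓
  (0,2): δ = 2.63°  ✓
  (0,3): δ = 88.43°  ·
  (1,2): δ = 112.19°  ·
  (1,3): δ = 26.39°  ✓
  (2,3): δ = 94.20°  ·
antipodal pairs: 3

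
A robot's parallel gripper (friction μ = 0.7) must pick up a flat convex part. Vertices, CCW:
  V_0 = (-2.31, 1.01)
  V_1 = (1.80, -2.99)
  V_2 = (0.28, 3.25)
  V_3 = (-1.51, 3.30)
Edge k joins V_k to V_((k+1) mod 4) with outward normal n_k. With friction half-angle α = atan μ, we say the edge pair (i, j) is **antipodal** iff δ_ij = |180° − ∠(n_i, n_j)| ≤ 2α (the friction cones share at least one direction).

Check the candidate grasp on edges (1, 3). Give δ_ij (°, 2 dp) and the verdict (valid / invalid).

α = atan 0.7 = 34.99°;  2α = 69.98°
edge 1: e_1 = (-1.52, +6.24);  n_1 = (+0.9716, +0.2367)
edge 3: e_3 = (-0.80, -2.29);  n_3 = (-0.9441, +0.3298)
∠(n_1, n_3) = 147.05°
δ = |180° − 147.05°| = 32.95°
32.95° ≤ 2α = 69.98°  →  valid

δ = 32.95°, valid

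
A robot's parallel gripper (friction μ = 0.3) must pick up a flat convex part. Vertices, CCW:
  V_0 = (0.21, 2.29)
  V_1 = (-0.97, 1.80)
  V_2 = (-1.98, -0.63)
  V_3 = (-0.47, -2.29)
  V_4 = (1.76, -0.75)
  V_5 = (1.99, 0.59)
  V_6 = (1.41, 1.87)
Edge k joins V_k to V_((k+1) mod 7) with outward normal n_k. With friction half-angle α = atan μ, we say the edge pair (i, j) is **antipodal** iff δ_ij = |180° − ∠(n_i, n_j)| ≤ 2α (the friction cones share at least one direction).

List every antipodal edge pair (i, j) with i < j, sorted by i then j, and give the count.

count = 5; pairs: (0,3), (1,3), (1,4), (2,5), (2,6)

α = atan 0.3 = 16.70°;  2α = 33.40°
n_0 = (-0.3835, +0.9235)
n_1 = (-0.9234, +0.3838)
n_2 = (-0.7397, -0.6729)
n_3 = (+0.5683, -0.8229)
n_4 = (+0.9856, -0.1692)
n_5 = (+0.9109, +0.4127)
n_6 = (+0.3304, +0.9439)
  (0,1): δ = 135.12°  ·
  (0,2): δ = 70.26°  ·
  (0,3): δ = 12.08°  ✓
  (0,4): δ = 57.71°  ·
  (0,5): δ = 91.83°  ·
  (0,6): δ = 138.16°  ·
  (1,2): δ = 115.14°  ·
  (1,3): δ = 32.80°  ✓
  (1,4): δ = 12.83°  ✓
  (1,5): δ = 46.95°  ·
  (1,6): δ = 93.28°  ·
  (2,3): δ = 97.66°  ·
  (2,4): δ = 52.03°  ·
  (2,5): δ = 17.91°  ✓
  (2,6): δ = 28.42°  ✓
  (3,4): δ = 134.37°  ·
  (3,5): δ = 100.25°  ·
  (3,6): δ = 53.92°  ·
  (4,5): δ = 145.88°  ·
  (4,6): δ = 99.55°  ·
  (5,6): δ = 133.67°  ·
antipodal pairs: 5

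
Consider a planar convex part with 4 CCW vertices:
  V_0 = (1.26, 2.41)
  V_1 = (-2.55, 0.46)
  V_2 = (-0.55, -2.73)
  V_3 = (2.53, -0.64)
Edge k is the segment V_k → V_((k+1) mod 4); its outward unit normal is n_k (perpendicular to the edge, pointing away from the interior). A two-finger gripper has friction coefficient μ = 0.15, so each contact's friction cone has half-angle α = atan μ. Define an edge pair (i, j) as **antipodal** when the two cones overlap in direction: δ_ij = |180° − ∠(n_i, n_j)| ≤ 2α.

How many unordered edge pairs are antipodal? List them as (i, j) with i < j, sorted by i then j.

α = atan 0.15 = 8.53°;  2α = 17.06°
n_0 = (-0.4556, +0.8902)
n_1 = (-0.8473, -0.5312)
n_2 = (+0.5615, -0.8275)
n_3 = (+0.9232, +0.3844)
  (0,1): δ = 85.02°  ·
  (0,2): δ = 7.06°  ✓
  (0,3): δ = 85.50°  ·
  (1,2): δ = 87.93°  ·
  (1,3): δ = 9.48°  ✓
  (2,3): δ = 101.55°  ·
antipodal pairs: 2

count = 2; pairs: (0,2), (1,3)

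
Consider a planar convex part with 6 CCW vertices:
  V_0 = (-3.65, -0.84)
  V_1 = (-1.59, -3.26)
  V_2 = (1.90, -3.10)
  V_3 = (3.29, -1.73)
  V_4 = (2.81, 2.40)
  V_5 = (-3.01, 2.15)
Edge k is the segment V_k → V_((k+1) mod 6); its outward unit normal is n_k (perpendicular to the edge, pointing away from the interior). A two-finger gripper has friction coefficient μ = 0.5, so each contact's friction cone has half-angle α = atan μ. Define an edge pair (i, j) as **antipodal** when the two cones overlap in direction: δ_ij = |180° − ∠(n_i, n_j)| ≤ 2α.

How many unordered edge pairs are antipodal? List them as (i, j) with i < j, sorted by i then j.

α = atan 0.5 = 26.57°;  2α = 53.13°
n_0 = (-0.7615, -0.6482)
n_1 = (+0.0458, -0.9990)
n_2 = (+0.7020, -0.7122)
n_3 = (+0.9933, +0.1154)
n_4 = (-0.0429, +0.9991)
n_5 = (-0.9779, +0.2093)
  (0,1): δ = 127.78°  ·
  (0,2): δ = 85.82°  ·
  (0,3): δ = 33.78°  ✓
  (0,4): δ = 52.05°  ✓
  (0,5): δ = 127.51°  ·
  (1,2): δ = 138.04°  ·
  (1,3): δ = 86.00°  ·
  (1,4): δ = 0.17°  ✓
  (1,5): δ = 75.29°  ·
  (2,3): δ = 127.96°  ·
  (2,4): δ = 42.13°  ✓
  (2,5): δ = 33.33°  ✓
  (3,4): δ = 94.17°  ·
  (3,5): δ = 18.71°  ✓
  (4,5): δ = 104.54°  ·
antipodal pairs: 6

count = 6; pairs: (0,3), (0,4), (1,4), (2,4), (2,5), (3,5)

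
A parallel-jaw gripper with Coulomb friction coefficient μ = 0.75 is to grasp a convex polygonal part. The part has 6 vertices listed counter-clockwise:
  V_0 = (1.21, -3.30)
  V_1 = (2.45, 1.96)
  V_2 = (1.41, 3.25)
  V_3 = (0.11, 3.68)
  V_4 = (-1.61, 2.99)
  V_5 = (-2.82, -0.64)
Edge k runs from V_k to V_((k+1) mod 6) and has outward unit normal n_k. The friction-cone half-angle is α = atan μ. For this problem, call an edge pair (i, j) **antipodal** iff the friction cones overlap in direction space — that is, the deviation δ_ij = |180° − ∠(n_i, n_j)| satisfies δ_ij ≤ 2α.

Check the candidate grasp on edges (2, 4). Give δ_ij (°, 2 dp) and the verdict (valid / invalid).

α = atan 0.75 = 36.87°;  2α = 73.74°
edge 2: e_2 = (-1.30, +0.43);  n_2 = (+0.3140, +0.9494)
edge 4: e_4 = (-1.21, -3.63);  n_4 = (-0.9487, +0.3162)
∠(n_2, n_4) = 89.87°
δ = |180° − 89.87°| = 90.13°
90.13° > 2α = 73.74°  →  invalid

δ = 90.13°, invalid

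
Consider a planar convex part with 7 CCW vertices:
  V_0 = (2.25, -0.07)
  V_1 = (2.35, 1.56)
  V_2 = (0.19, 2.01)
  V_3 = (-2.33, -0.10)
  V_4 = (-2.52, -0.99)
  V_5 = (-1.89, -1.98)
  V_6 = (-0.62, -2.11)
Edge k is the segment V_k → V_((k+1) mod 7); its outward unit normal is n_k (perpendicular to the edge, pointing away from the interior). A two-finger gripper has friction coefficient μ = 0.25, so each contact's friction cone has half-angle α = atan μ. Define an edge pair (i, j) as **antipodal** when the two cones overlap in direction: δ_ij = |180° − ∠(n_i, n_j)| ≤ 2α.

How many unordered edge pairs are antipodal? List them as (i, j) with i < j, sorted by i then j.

count = 3; pairs: (0,3), (1,5), (2,6)

α = atan 0.25 = 14.04°;  2α = 28.07°
n_0 = (+0.9981, -0.0612)
n_1 = (+0.2040, +0.9790)
n_2 = (-0.6420, +0.7667)
n_3 = (-0.9780, +0.2088)
n_4 = (-0.8437, -0.5369)
n_5 = (-0.1018, -0.9948)
n_6 = (+0.5794, -0.8151)
  (0,1): δ = 98.26°  ·
  (0,2): δ = 46.55°  ·
  (0,3): δ = 8.54°  ✓
  (0,4): δ = 35.98°  ·
  (0,5): δ = 87.67°  ·
  (0,6): δ = 128.92°  ·
  (1,2): δ = 128.29°  ·
  (1,3): δ = 90.28°  ·
  (1,4): δ = 45.76°  ·
  (1,5): δ = 5.92°  ✓
  (1,6): δ = 47.17°  ·
  (2,3): δ = 141.99°  ·
  (2,4): δ = 97.47°  ·
  (2,5): δ = 45.78°  ·
  (2,6): δ = 4.53°  ✓
  (3,4): δ = 135.48°  ·
  (3,5): δ = 83.79°  ·
  (3,6): δ = 42.54°  ·
  (4,5): δ = 128.32°  ·
  (4,6): δ = 87.07°  ·
  (5,6): δ = 138.75°  ·
antipodal pairs: 3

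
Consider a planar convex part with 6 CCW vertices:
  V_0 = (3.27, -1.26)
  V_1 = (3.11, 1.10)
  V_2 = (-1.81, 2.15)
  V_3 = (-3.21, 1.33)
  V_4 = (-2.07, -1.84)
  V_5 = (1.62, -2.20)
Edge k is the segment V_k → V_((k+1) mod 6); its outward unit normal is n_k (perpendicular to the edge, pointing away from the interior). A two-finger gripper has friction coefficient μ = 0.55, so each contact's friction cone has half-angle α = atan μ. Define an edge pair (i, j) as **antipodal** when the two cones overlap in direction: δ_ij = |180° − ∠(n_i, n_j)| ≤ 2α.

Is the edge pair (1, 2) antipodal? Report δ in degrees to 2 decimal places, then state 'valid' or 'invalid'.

α = atan 0.55 = 28.81°;  2α = 57.62°
edge 1: e_1 = (-4.92, +1.05);  n_1 = (+0.2087, +0.9780)
edge 2: e_2 = (-1.40, -0.82);  n_2 = (-0.5054, +0.8629)
∠(n_1, n_2) = 42.41°
δ = |180° − 42.41°| = 137.59°
137.59° > 2α = 57.62°  →  invalid

δ = 137.59°, invalid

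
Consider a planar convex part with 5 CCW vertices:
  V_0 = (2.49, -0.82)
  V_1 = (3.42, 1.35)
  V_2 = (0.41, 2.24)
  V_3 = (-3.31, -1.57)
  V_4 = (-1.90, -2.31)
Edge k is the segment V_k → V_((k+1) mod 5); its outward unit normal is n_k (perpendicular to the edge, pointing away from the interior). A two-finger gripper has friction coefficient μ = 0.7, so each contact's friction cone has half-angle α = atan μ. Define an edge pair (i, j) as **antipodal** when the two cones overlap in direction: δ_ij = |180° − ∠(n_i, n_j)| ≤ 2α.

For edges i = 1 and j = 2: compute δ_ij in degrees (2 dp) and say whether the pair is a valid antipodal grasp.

α = atan 0.7 = 34.99°;  2α = 69.98°
edge 1: e_1 = (-3.01, +0.89);  n_1 = (+0.2835, +0.9590)
edge 2: e_2 = (-3.72, -3.81);  n_2 = (-0.7155, +0.6986)
∠(n_1, n_2) = 62.16°
δ = |180° − 62.16°| = 117.84°
117.84° > 2α = 69.98°  →  invalid

δ = 117.84°, invalid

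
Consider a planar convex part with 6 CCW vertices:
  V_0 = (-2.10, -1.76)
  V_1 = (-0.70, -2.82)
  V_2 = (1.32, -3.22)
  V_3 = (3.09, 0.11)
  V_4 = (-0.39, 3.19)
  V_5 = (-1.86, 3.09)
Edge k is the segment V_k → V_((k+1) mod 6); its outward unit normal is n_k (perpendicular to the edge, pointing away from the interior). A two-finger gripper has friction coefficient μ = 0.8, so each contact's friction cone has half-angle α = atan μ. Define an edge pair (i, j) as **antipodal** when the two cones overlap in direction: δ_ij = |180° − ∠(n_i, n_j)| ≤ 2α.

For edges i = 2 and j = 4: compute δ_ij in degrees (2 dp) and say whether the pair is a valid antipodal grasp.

δ = 58.12°, valid

α = atan 0.8 = 38.66°;  2α = 77.32°
edge 2: e_2 = (+1.77, +3.33);  n_2 = (+0.8830, -0.4693)
edge 4: e_4 = (-1.47, -0.10);  n_4 = (-0.0679, +0.9977)
∠(n_2, n_4) = 121.88°
δ = |180° − 121.88°| = 58.12°
58.12° ≤ 2α = 77.32°  →  valid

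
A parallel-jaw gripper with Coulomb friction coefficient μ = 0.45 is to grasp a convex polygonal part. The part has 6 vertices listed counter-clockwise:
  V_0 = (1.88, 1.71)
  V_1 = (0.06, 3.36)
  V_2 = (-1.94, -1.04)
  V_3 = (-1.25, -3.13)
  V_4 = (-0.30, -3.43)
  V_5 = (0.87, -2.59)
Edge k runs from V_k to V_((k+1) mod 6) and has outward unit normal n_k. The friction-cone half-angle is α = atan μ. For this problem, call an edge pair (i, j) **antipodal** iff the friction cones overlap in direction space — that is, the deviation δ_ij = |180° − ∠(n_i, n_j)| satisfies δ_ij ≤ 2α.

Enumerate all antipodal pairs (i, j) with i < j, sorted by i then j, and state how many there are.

count = 5; pairs: (0,2), (0,3), (1,4), (1,5), (2,5)

α = atan 0.45 = 24.23°;  2α = 48.46°
n_0 = (+0.6717, +0.7409)
n_1 = (-0.9104, +0.4138)
n_2 = (-0.9496, -0.3135)
n_3 = (-0.3011, -0.9536)
n_4 = (+0.5832, -0.8123)
n_5 = (+0.9735, -0.2287)
  (0,1): δ = 72.25°  ·
  (0,2): δ = 29.53°  ✓
  (0,3): δ = 24.67°  ✓
  (0,4): δ = 77.87°  ·
  (0,5): δ = 118.98°  ·
  (1,2): δ = 137.29°  ·
  (1,3): δ = 83.08°  ·
  (1,4): δ = 29.88°  ✓
  (1,5): δ = 11.23°  ✓
  (2,3): δ = 125.80°  ·
  (2,4): δ = 72.59°  ·
  (2,5): δ = 31.49°  ✓
  (3,4): δ = 126.80°  ·
  (3,5): δ = 85.69°  ·
  (4,5): δ = 138.89°  ·
antipodal pairs: 5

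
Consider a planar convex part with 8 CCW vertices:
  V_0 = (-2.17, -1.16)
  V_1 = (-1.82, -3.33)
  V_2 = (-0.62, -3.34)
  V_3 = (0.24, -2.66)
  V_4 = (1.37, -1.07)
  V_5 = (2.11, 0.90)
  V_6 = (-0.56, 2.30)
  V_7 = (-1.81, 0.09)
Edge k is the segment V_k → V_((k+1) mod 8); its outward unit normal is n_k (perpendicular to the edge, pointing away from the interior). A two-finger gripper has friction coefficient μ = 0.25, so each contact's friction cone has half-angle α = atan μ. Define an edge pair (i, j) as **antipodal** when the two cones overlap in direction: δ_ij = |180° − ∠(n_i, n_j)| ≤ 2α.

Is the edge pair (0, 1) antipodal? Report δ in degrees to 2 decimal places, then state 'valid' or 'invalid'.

α = atan 0.25 = 14.04°;  2α = 28.07°
edge 0: e_0 = (+0.35, -2.17);  n_0 = (-0.9872, -0.1592)
edge 1: e_1 = (+1.20, -0.01);  n_1 = (-0.0083, -1.0000)
∠(n_0, n_1) = 80.36°
δ = |180° − 80.36°| = 99.64°
99.64° > 2α = 28.07°  →  invalid

δ = 99.64°, invalid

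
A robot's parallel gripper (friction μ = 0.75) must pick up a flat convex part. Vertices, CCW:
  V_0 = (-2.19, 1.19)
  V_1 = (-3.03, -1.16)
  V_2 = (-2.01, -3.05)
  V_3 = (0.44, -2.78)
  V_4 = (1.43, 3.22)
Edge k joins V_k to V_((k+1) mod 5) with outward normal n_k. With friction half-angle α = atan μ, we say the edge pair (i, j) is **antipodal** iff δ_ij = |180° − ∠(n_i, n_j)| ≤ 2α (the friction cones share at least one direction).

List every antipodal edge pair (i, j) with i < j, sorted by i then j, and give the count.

count = 5; pairs: (0,2), (0,3), (1,3), (2,4), (3,4)

α = atan 0.75 = 36.87°;  2α = 73.74°
n_0 = (-0.9417, +0.3366)
n_1 = (-0.8800, -0.4749)
n_2 = (+0.1095, -0.9940)
n_3 = (+0.9867, -0.1628)
n_4 = (-0.4891, +0.8722)
  (0,1): δ = 131.98°  ·
  (0,2): δ = 64.04°  ✓
  (0,3): δ = 10.30°  ✓
  (0,4): δ = 138.95°  ·
  (1,2): δ = 112.07°  ·
  (1,3): δ = 37.72°  ✓
  (1,4): δ = 90.93°  ·
  (2,3): δ = 105.66°  ·
  (2,4): δ = 22.99°  ✓
  (3,4): δ = 51.35°  ✓
antipodal pairs: 5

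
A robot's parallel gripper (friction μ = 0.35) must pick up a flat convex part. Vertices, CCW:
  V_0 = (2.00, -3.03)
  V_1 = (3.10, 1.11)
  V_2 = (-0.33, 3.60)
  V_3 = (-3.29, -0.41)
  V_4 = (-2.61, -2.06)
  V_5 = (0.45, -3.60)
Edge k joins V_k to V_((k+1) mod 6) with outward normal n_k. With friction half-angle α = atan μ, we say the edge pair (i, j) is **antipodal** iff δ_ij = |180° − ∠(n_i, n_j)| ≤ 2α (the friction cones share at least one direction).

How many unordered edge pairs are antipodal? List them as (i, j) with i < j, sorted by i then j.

α = atan 0.35 = 19.29°;  2α = 38.58°
n_0 = (+0.9665, -0.2568)
n_1 = (+0.5875, +0.8092)
n_2 = (-0.8046, +0.5939)
n_3 = (-0.9246, -0.3810)
n_4 = (-0.4495, -0.8933)
n_5 = (+0.3451, -0.9385)
  (0,1): δ = 111.10°  ·
  (0,2): δ = 21.55°  ✓
  (0,3): δ = 37.28°  ✓
  (0,4): δ = 78.17°  ·
  (0,5): δ = 125.07°  ·
  (1,2): δ = 90.46°  ·
  (1,3): δ = 31.62°  ✓
  (1,4): δ = 9.26°  ✓
  (1,5): δ = 56.17°  ·
  (2,3): δ = 121.17°  ·
  (2,4): δ = 80.28°  ·
  (2,5): δ = 33.38°  ✓
  (3,4): δ = 139.11°  ·
  (3,5): δ = 92.21°  ·
  (4,5): δ = 133.09°  ·
antipodal pairs: 5

count = 5; pairs: (0,2), (0,3), (1,3), (1,4), (2,5)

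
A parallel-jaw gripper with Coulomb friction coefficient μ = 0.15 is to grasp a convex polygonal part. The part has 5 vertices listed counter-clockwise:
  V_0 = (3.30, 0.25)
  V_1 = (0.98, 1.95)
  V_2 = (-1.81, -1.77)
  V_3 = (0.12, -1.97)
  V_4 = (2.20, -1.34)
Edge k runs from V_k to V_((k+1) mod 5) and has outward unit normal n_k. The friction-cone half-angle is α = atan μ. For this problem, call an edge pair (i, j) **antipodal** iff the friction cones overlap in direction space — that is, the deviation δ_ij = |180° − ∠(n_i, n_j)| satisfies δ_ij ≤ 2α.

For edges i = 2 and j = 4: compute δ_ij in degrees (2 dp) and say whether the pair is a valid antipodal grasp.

δ = 118.76°, invalid

α = atan 0.15 = 8.53°;  2α = 17.06°
edge 2: e_2 = (+1.93, -0.20);  n_2 = (-0.1031, -0.9947)
edge 4: e_4 = (+1.10, +1.59);  n_4 = (+0.8224, -0.5689)
∠(n_2, n_4) = 61.24°
δ = |180° − 61.24°| = 118.76°
118.76° > 2α = 17.06°  →  invalid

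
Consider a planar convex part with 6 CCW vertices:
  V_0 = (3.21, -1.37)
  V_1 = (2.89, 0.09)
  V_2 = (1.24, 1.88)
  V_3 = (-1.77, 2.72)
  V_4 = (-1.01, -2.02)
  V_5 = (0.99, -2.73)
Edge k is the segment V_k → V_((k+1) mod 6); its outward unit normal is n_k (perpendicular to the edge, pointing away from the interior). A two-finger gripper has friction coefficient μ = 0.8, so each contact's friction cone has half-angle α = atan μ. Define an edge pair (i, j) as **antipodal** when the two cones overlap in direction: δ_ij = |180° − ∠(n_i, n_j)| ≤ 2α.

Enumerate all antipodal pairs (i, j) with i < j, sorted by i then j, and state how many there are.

count = 8; pairs: (0,3), (0,4), (1,3), (1,4), (2,3), (2,4), (2,5), (3,5)

α = atan 0.8 = 38.66°;  2α = 77.32°
n_0 = (+0.9768, +0.2141)
n_1 = (+0.7353, +0.6778)
n_2 = (+0.2688, +0.9632)
n_3 = (-0.9874, -0.1583)
n_4 = (-0.3345, -0.9424)
n_5 = (+0.5224, -0.8527)
  (0,1): δ = 149.69°  ·
  (0,2): δ = 117.96°  ·
  (0,3): δ = 3.25°  ✓
  (0,4): δ = 58.09°  ✓
  (0,5): δ = 109.13°  ·
  (1,2): δ = 148.26°  ·
  (1,3): δ = 33.56°  ✓
  (1,4): δ = 27.79°  ✓
  (1,5): δ = 78.82°  ·
  (2,3): δ = 65.30°  ✓
  (2,4): δ = 3.95°  ✓
  (2,5): δ = 47.08°  ✓
  (3,4): δ = 118.65°  ·
  (3,5): δ = 67.62°  ✓
  (4,5): δ = 128.96°  ·
antipodal pairs: 8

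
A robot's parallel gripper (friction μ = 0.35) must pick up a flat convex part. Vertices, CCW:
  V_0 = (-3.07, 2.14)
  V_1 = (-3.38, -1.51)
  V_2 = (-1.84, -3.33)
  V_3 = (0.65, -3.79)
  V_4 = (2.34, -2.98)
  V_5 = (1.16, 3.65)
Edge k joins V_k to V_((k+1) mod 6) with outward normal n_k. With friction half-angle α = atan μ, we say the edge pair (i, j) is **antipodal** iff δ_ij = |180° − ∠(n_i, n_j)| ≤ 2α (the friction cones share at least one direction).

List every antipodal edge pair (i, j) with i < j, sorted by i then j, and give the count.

count = 4; pairs: (0,4), (1,4), (2,5), (3,5)

α = atan 0.35 = 19.29°;  2α = 38.58°
n_0 = (-0.9964, +0.0846)
n_1 = (-0.7634, -0.6459)
n_2 = (-0.1817, -0.9834)
n_3 = (+0.4322, -0.9018)
n_4 = (+0.9845, +0.1752)
n_5 = (-0.3362, +0.9418)
  (0,1): δ = 134.91°  ·
  (0,2): δ = 95.61°  ·
  (0,3): δ = 59.54°  ·
  (0,4): δ = 14.95°  ✓
  (0,5): δ = 114.50°  ·
  (1,2): δ = 140.70°  ·
  (1,3): δ = 104.63°  ·
  (1,4): δ = 30.14°  ✓
  (1,5): δ = 69.41°  ·
  (2,3): δ = 143.93°  ·
  (2,4): δ = 69.44°  ·
  (2,5): δ = 30.11°  ✓
  (3,4): δ = 105.52°  ·
  (3,5): δ = 5.96°  ✓
  (4,5): δ = 80.45°  ·
antipodal pairs: 4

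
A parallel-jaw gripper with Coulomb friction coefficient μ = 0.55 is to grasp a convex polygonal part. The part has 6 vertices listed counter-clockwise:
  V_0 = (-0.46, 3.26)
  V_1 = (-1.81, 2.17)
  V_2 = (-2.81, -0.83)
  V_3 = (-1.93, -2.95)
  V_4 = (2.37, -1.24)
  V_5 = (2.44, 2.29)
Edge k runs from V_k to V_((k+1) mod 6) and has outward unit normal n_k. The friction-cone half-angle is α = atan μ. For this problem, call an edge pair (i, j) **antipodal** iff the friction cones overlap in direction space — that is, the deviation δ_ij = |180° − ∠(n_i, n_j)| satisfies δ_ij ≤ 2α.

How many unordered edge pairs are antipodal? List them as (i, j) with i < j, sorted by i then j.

count = 7; pairs: (0,3), (0,4), (1,3), (1,4), (2,4), (2,5), (3,5)

α = atan 0.55 = 28.81°;  2α = 57.62°
n_0 = (-0.6282, +0.7780)
n_1 = (-0.9487, +0.3162)
n_2 = (-0.9236, -0.3834)
n_3 = (+0.3695, -0.9292)
n_4 = (+0.9998, -0.0198)
n_5 = (+0.3172, +0.9484)
  (0,1): δ = 147.35°  ·
  (0,2): δ = 106.37°  ·
  (0,3): δ = 17.23°  ✓
  (0,4): δ = 49.95°  ✓
  (0,5): δ = 122.59°  ·
  (1,2): δ = 139.02°  ·
  (1,3): δ = 49.88°  ✓
  (1,4): δ = 17.30°  ✓
  (1,5): δ = 89.94°  ·
  (2,3): δ = 90.86°  ·
  (2,4): δ = 23.68°  ✓
  (2,5): δ = 48.96°  ✓
  (3,4): δ = 112.82°  ·
  (3,5): δ = 40.18°  ✓
  (4,5): δ = 107.36°  ·
antipodal pairs: 7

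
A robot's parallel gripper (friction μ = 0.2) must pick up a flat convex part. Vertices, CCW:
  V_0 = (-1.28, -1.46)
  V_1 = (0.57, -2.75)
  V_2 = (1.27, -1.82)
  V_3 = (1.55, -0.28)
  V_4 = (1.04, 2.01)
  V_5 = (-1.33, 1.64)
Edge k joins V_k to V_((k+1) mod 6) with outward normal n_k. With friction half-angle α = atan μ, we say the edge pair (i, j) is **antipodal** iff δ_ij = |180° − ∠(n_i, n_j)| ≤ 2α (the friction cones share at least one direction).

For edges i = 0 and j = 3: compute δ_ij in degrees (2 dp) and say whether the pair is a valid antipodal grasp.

α = atan 0.2 = 11.31°;  2α = 22.62°
edge 0: e_0 = (+1.85, -1.29);  n_0 = (-0.5720, -0.8203)
edge 3: e_3 = (-0.51, +2.29);  n_3 = (+0.9761, +0.2174)
∠(n_0, n_3) = 137.44°
δ = |180° − 137.44°| = 42.56°
42.56° > 2α = 22.62°  →  invalid

δ = 42.56°, invalid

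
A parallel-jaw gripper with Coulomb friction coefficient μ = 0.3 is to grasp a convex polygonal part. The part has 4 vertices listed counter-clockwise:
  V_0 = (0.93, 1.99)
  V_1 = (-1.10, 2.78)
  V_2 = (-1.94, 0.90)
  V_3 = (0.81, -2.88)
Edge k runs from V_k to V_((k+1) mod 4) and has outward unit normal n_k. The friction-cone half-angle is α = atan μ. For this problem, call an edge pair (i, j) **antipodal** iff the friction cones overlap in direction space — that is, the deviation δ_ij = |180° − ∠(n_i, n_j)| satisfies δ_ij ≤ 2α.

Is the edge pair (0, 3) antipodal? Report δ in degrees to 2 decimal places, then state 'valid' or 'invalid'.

δ = 109.85°, invalid

α = atan 0.3 = 16.70°;  2α = 33.40°
edge 0: e_0 = (-2.03, +0.79);  n_0 = (+0.3627, +0.9319)
edge 3: e_3 = (+0.12, +4.87);  n_3 = (+0.9997, -0.0246)
∠(n_0, n_3) = 70.15°
δ = |180° − 70.15°| = 109.85°
109.85° > 2α = 33.40°  →  invalid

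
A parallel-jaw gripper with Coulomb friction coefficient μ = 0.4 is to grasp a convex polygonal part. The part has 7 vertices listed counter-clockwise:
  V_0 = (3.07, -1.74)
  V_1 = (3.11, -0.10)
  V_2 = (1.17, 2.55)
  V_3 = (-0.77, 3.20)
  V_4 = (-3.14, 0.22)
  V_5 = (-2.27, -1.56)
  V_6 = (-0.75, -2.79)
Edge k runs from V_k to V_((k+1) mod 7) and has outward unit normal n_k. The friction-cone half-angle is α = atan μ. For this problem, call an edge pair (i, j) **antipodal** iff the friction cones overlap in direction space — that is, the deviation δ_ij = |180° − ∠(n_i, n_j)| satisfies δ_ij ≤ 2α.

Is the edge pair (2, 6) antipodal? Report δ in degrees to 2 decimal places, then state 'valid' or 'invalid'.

δ = 33.89°, valid

α = atan 0.4 = 21.80°;  2α = 43.60°
edge 2: e_2 = (-1.94, +0.65);  n_2 = (+0.3177, +0.9482)
edge 6: e_6 = (+3.82, +1.05);  n_6 = (+0.2650, -0.9642)
∠(n_2, n_6) = 146.11°
δ = |180° − 146.11°| = 33.89°
33.89° ≤ 2α = 43.60°  →  valid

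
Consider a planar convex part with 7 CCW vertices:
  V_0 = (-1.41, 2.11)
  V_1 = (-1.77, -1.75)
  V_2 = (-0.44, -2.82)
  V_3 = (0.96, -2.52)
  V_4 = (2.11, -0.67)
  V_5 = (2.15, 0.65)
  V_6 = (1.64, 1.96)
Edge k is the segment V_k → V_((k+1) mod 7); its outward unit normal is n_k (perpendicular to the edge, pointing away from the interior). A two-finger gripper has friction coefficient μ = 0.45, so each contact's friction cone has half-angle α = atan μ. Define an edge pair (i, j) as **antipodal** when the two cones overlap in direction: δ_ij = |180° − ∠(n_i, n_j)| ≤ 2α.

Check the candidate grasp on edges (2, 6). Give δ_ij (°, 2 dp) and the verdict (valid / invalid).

α = atan 0.45 = 24.23°;  2α = 48.46°
edge 2: e_2 = (+1.40, +0.30);  n_2 = (+0.2095, -0.9778)
edge 6: e_6 = (-3.05, +0.15);  n_6 = (+0.0491, +0.9988)
∠(n_2, n_6) = 165.09°
δ = |180° − 165.09°| = 14.91°
14.91° ≤ 2α = 48.46°  →  valid

δ = 14.91°, valid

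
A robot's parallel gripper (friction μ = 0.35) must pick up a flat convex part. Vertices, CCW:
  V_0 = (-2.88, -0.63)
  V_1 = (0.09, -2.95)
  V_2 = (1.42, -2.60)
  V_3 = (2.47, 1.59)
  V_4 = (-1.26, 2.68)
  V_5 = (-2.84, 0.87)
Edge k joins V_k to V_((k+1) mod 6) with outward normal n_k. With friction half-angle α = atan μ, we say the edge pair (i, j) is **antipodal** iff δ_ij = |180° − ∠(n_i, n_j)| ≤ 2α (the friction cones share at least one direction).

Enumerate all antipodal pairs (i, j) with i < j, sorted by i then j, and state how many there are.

count = 5; pairs: (0,3), (1,3), (1,4), (2,4), (2,5)

α = atan 0.35 = 19.29°;  2α = 38.58°
n_0 = (-0.6156, -0.7881)
n_1 = (+0.2545, -0.9671)
n_2 = (+0.9700, -0.2431)
n_3 = (+0.2805, +0.9599)
n_4 = (-0.7533, +0.6576)
n_5 = (-0.9996, +0.0267)
  (0,1): δ = 127.26°  ·
  (0,2): δ = 66.07°  ·
  (0,3): δ = 21.71°  ✓
  (0,4): δ = 86.88°  ·
  (0,5): δ = 126.47°  ·
  (1,2): δ = 118.81°  ·
  (1,3): δ = 31.03°  ✓
  (1,4): δ = 34.14°  ✓
  (1,5): δ = 73.73°  ·
  (2,3): δ = 92.22°  ·
  (2,4): δ = 27.05°  ✓
  (2,5): δ = 12.54°  ✓
  (3,4): δ = 114.83°  ·
  (3,5): δ = 75.24°  ·
  (4,5): δ = 140.41°  ·
antipodal pairs: 5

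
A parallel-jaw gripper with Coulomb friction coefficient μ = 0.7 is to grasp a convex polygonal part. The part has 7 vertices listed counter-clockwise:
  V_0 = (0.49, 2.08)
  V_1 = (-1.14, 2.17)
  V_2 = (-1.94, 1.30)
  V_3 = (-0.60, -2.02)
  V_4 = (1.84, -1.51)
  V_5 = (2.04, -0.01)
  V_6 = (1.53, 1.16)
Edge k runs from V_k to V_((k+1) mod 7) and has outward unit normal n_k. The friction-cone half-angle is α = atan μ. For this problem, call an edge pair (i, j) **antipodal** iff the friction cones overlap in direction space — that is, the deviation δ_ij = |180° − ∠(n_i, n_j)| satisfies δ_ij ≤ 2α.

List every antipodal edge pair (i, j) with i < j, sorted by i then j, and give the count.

count = 9; pairs: (0,2), (0,3), (1,3), (1,4), (1,5), (2,4), (2,5), (2,6), (3,6)

α = atan 0.7 = 34.99°;  2α = 69.98°
n_0 = (+0.0551, +0.9985)
n_1 = (-0.7361, +0.6769)
n_2 = (-0.9273, -0.3743)
n_3 = (+0.2046, -0.9788)
n_4 = (+0.9912, -0.1322)
n_5 = (+0.9167, +0.3996)
n_6 = (+0.6626, +0.7490)
  (0,1): δ = 129.44°  ·
  (0,2): δ = 64.86°  ✓
  (0,3): δ = 14.97°  ✓
  (0,4): δ = 85.57°  ·
  (0,5): δ = 116.71°  ·
  (0,6): δ = 141.66°  ·
  (1,2): δ = 115.42°  ·
  (1,3): δ = 35.59°  ✓
  (1,4): δ = 35.01°  ✓
  (1,5): δ = 66.15°  ✓
  (1,6): δ = 91.10°  ·
  (2,3): δ = 100.17°  ·
  (2,4): δ = 29.57°  ✓
  (2,5): δ = 1.57°  ✓
  (2,6): δ = 26.52°  ✓
  (3,4): δ = 109.40°  ·
  (3,5): δ = 78.25°  ·
  (3,6): δ = 53.30°  ✓
  (4,5): δ = 148.85°  ·
  (4,6): δ = 123.90°  ·
  (5,6): δ = 155.05°  ·
antipodal pairs: 9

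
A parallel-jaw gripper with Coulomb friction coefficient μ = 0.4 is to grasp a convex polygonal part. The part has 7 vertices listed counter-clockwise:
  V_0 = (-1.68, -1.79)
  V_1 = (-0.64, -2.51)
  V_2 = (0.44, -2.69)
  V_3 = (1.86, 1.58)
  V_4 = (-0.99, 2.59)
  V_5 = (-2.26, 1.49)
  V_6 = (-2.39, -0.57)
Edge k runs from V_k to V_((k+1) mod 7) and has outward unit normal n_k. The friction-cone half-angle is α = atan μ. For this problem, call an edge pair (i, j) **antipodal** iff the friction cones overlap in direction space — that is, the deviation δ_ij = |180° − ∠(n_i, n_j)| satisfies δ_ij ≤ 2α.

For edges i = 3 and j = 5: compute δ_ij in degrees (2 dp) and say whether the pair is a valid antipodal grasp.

α = atan 0.4 = 21.80°;  2α = 43.60°
edge 3: e_3 = (-2.85, +1.01);  n_3 = (+0.3340, +0.9426)
edge 5: e_5 = (-0.13, -2.06);  n_5 = (-0.9980, +0.0630)
∠(n_3, n_5) = 105.90°
δ = |180° − 105.90°| = 74.10°
74.10° > 2α = 43.60°  →  invalid

δ = 74.10°, invalid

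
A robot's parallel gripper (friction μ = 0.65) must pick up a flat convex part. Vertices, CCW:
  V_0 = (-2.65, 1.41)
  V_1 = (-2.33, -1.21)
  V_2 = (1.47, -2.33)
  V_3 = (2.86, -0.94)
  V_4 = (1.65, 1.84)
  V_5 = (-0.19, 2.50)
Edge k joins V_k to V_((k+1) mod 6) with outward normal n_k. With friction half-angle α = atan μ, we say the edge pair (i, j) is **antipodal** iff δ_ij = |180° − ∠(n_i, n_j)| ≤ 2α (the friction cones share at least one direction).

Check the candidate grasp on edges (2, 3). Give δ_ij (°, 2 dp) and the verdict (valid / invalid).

δ = 111.48°, invalid

α = atan 0.65 = 33.02°;  2α = 66.05°
edge 2: e_2 = (+1.39, +1.39);  n_2 = (+0.7071, -0.7071)
edge 3: e_3 = (-1.21, +2.78);  n_3 = (+0.9169, +0.3991)
∠(n_2, n_3) = 68.52°
δ = |180° − 68.52°| = 111.48°
111.48° > 2α = 66.05°  →  invalid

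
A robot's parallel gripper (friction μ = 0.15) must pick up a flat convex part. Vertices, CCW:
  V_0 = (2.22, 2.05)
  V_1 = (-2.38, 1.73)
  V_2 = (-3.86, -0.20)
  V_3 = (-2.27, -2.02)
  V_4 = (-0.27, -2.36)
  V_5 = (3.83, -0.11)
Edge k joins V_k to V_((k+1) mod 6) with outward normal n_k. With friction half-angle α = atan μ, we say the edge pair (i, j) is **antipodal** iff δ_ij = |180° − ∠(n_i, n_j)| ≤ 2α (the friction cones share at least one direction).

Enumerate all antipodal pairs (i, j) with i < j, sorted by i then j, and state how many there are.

count = 2; pairs: (0,3), (2,5)

α = atan 0.15 = 8.53°;  2α = 17.06°
n_0 = (-0.0694, +0.9976)
n_1 = (-0.7935, +0.6085)
n_2 = (-0.7531, -0.6579)
n_3 = (-0.1676, -0.9859)
n_4 = (+0.4811, -0.8767)
n_5 = (+0.8018, +0.5976)
  (0,1): δ = 131.46°  ·
  (0,2): δ = 52.84°  ·
  (0,3): δ = 13.63°  ✓
  (0,4): δ = 24.78°  ·
  (0,5): δ = 122.72°  ·
  (1,2): δ = 101.38°  ·
  (1,3): δ = 62.17°  ·
  (1,4): δ = 23.76°  ·
  (1,5): δ = 74.18°  ·
  (2,3): δ = 140.79°  ·
  (2,4): δ = 102.38°  ·
  (2,5): δ = 4.44°  ✓
  (3,4): δ = 141.59°  ·
  (3,5): δ = 43.65°  ·
  (4,5): δ = 82.06°  ·
antipodal pairs: 2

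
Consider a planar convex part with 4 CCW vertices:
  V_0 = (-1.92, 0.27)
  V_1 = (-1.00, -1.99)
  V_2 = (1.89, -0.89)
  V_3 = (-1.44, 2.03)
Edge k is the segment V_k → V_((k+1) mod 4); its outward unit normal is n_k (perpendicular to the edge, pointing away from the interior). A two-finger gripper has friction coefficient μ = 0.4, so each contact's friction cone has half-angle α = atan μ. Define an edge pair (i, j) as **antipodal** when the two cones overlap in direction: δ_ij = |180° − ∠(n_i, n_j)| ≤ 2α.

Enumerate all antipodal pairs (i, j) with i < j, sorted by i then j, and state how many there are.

count = 1; pairs: (0,2)

α = atan 0.4 = 21.80°;  2α = 43.60°
n_0 = (-0.9262, -0.3770)
n_1 = (+0.3557, -0.9346)
n_2 = (+0.6593, +0.7519)
n_3 = (-0.9648, +0.2631)
  (0,1): δ = 91.31°  ·
  (0,2): δ = 26.60°  ✓
  (0,3): δ = 142.59°  ·
  (1,2): δ = 62.08°  ·
  (1,3): δ = 53.91°  ·
  (2,3): δ = 64.01°  ·
antipodal pairs: 1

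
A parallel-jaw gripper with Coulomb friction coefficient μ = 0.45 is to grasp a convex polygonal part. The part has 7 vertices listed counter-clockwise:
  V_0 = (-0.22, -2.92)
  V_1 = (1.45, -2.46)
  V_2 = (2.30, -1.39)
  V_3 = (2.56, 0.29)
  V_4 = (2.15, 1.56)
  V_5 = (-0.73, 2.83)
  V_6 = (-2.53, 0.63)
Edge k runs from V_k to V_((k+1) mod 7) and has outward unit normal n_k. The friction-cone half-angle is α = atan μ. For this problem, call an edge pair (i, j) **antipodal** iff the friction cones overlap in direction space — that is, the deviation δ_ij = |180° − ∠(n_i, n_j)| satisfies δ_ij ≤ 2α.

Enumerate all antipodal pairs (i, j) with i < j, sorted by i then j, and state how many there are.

α = atan 0.45 = 24.23°;  2α = 48.46°
n_0 = (+0.2656, -0.9641)
n_1 = (+0.7830, -0.6220)
n_2 = (+0.9882, -0.1529)
n_3 = (+0.9516, +0.3072)
n_4 = (+0.4035, +0.9150)
n_5 = (-0.7740, +0.6332)
n_6 = (-0.8382, -0.5454)
  (0,1): δ = 143.86°  ·
  (0,2): δ = 114.20°  ·
  (0,3): δ = 87.51°  ·
  (0,4): δ = 39.20°  ✓
  (0,5): δ = 35.31°  ✓
  (0,6): δ = 107.65°  ·
  (1,2): δ = 150.33°  ·
  (1,3): δ = 123.64°  ·
  (1,4): δ = 75.33°  ·
  (1,5): δ = 0.83°  ✓
  (1,6): δ = 71.52°  ·
  (2,3): δ = 153.31°  ·
  (2,4): δ = 105.00°  ·
  (2,5): δ = 30.49°  ✓
  (2,6): δ = 41.85°  ✓
  (3,4): δ = 131.69°  ·
  (3,5): δ = 57.18°  ·
  (3,6): δ = 15.16°  ✓
  (4,5): δ = 105.49°  ·
  (4,6): δ = 33.15°  ✓
  (5,6): δ = 107.66°  ·
antipodal pairs: 7

count = 7; pairs: (0,4), (0,5), (1,5), (2,5), (2,6), (3,6), (4,6)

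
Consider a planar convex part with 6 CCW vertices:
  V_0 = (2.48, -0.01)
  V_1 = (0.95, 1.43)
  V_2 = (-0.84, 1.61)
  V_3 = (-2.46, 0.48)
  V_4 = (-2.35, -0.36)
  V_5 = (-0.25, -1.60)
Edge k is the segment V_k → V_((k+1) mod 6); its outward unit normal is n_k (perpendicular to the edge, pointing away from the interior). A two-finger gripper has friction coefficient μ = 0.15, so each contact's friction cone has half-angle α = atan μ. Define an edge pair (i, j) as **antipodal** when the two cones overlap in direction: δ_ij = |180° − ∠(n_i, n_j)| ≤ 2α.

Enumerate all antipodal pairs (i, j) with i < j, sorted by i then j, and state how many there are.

count = 2; pairs: (0,4), (2,5)

α = atan 0.15 = 8.53°;  2α = 17.06°
n_0 = (+0.6854, +0.7282)
n_1 = (+0.1001, +0.9950)
n_2 = (-0.5721, +0.8202)
n_3 = (-0.9915, -0.1298)
n_4 = (-0.5085, -0.8611)
n_5 = (+0.5033, -0.8641)
  (0,1): δ = 142.48°  ·
  (0,2): δ = 101.84°  ·
  (0,3): δ = 39.28°  ·
  (0,4): δ = 12.70°  ✓
  (0,5): δ = 73.48°  ·
  (1,2): δ = 139.36°  ·
  (1,3): δ = 76.80°  ·
  (1,4): δ = 24.82°  ·
  (1,5): δ = 35.96°  ·
  (2,3): δ = 117.44°  ·
  (2,4): δ = 65.46°  ·
  (2,5): δ = 4.68°  ✓
  (3,4): δ = 128.02°  ·
  (3,5): δ = 67.24°  ·
  (4,5): δ = 119.22°  ·
antipodal pairs: 2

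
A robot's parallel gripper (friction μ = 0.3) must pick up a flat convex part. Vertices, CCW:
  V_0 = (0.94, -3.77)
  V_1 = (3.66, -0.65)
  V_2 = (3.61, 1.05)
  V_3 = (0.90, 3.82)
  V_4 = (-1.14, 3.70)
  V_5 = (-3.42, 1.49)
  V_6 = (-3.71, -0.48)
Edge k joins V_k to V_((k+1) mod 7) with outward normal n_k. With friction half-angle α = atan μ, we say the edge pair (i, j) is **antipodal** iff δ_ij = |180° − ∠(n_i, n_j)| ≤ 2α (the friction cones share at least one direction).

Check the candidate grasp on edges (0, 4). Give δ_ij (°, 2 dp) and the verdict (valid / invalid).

α = atan 0.3 = 16.70°;  2α = 33.40°
edge 0: e_0 = (+2.72, +3.12);  n_0 = (+0.7538, -0.6571)
edge 4: e_4 = (-2.28, -2.21);  n_4 = (-0.6960, +0.7180)
∠(n_0, n_4) = 175.19°
δ = |180° − 175.19°| = 4.81°
4.81° ≤ 2α = 33.40°  →  valid

δ = 4.81°, valid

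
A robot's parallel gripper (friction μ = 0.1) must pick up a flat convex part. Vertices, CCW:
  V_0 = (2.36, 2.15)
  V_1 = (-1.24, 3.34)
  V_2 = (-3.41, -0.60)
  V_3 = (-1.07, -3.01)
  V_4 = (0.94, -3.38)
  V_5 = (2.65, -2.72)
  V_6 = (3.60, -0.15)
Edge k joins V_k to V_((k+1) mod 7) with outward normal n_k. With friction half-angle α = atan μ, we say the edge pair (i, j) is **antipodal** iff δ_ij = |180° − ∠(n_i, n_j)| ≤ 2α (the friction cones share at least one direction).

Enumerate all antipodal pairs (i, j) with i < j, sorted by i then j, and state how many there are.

count = 2; pairs: (0,3), (1,5)

α = atan 0.1 = 5.71°;  2α = 11.42°
n_0 = (+0.3139, +0.9495)
n_1 = (-0.8759, +0.4824)
n_2 = (-0.7174, -0.6966)
n_3 = (-0.1810, -0.9835)
n_4 = (+0.3601, -0.9329)
n_5 = (+0.9380, -0.3467)
n_6 = (+0.8802, +0.4746)
  (0,1): δ = 100.55°  ·
  (0,2): δ = 27.55°  ·
  (0,3): δ = 7.86°  ✓
  (0,4): δ = 39.40°  ·
  (0,5): δ = 88.00°  ·
  (0,6): δ = 136.62°  ·
  (1,2): δ = 107.00°  ·
  (1,3): δ = 71.59°  ·
  (1,4): δ = 40.05°  ·
  (1,5): δ = 8.56°  ✓
  (1,6): δ = 57.17°  ·
  (2,3): δ = 144.59°  ·
  (2,4): δ = 113.05°  ·
  (2,5): δ = 64.44°  ·
  (2,6): δ = 15.83°  ·
  (3,4): δ = 148.46°  ·
  (3,5): δ = 99.86°  ·
  (3,6): δ = 51.24°  ·
  (4,5): δ = 131.39°  ·
  (4,6): δ = 82.77°  ·
  (5,6): δ = 131.38°  ·
antipodal pairs: 2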